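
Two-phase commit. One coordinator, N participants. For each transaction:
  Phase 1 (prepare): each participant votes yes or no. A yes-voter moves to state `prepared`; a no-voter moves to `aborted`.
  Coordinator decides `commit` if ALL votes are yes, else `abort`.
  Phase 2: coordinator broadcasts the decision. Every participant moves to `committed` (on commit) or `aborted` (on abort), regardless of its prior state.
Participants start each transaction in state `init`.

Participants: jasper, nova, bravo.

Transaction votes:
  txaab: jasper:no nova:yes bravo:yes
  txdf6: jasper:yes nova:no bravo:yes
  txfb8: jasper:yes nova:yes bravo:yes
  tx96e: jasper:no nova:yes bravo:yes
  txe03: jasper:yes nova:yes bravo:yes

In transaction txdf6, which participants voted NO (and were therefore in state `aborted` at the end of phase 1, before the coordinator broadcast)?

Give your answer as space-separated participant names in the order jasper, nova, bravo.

Txn txdf6 phase 1: jasper yes -> prepared; nova no -> aborted; bravo yes -> prepared

Answer: nova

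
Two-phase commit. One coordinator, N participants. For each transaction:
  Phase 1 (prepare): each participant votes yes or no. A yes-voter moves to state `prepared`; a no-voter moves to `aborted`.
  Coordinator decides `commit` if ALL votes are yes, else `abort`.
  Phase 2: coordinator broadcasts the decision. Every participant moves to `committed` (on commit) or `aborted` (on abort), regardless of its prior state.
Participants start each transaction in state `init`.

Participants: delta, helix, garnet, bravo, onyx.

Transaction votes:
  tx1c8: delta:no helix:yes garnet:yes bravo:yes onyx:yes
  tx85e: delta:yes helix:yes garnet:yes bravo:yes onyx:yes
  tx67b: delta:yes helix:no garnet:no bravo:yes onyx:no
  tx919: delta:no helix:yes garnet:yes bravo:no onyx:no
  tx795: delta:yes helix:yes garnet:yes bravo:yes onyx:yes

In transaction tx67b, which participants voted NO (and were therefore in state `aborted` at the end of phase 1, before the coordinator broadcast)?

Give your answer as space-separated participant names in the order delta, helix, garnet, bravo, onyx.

Txn tx67b phase 1: delta yes -> prepared; helix no -> aborted; garnet no -> aborted; bravo yes -> prepared; onyx no -> aborted

Answer: helix garnet onyx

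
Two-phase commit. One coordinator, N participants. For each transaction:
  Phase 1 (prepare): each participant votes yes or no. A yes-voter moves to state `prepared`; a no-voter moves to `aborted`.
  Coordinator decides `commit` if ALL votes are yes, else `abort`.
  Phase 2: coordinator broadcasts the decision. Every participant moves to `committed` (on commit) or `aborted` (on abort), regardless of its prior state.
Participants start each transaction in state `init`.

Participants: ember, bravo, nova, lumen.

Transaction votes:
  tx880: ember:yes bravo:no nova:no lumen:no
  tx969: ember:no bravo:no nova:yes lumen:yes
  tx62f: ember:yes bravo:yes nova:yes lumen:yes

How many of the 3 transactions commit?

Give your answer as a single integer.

tx880: no from bravo, nova, lumen -> abort (commits=0)
tx969: no from ember, bravo -> abort (commits=0)
tx62f: all yes -> commit (commits=1)

Answer: 1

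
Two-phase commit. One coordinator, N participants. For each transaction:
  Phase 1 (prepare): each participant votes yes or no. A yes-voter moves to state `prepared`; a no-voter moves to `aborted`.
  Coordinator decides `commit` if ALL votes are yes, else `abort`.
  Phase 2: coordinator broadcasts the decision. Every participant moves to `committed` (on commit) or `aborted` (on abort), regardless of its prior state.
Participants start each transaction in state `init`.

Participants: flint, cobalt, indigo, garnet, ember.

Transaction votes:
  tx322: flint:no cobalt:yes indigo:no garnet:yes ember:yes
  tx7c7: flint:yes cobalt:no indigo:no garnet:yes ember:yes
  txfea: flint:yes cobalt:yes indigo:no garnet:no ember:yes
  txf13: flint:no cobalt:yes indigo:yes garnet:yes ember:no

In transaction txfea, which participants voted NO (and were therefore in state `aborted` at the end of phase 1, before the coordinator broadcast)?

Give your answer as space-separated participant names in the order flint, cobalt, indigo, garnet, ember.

Txn txfea phase 1: flint yes -> prepared; cobalt yes -> prepared; indigo no -> aborted; garnet no -> aborted; ember yes -> prepared

Answer: indigo garnet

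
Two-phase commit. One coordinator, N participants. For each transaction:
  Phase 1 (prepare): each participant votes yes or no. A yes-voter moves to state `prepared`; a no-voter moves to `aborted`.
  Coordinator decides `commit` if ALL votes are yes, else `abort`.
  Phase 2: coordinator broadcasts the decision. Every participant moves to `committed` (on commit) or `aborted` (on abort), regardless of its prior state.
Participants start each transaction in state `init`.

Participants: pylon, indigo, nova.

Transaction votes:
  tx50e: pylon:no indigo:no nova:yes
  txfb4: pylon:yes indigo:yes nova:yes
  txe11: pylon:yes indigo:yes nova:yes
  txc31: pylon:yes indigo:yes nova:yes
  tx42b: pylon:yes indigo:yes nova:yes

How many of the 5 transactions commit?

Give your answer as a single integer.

Answer: 4

Derivation:
tx50e: no from pylon, indigo -> abort (commits=0)
txfb4: all yes -> commit (commits=1)
txe11: all yes -> commit (commits=2)
txc31: all yes -> commit (commits=3)
tx42b: all yes -> commit (commits=4)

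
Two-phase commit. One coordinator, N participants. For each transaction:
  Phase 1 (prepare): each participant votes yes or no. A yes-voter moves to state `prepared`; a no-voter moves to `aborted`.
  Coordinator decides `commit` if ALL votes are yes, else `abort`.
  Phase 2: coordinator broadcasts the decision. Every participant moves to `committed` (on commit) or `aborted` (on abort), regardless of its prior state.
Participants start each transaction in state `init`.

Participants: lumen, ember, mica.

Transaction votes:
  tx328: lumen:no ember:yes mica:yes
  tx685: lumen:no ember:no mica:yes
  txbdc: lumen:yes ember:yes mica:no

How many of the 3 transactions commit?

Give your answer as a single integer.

Answer: 0

Derivation:
tx328: no from lumen -> abort (commits=0)
tx685: no from lumen, ember -> abort (commits=0)
txbdc: no from mica -> abort (commits=0)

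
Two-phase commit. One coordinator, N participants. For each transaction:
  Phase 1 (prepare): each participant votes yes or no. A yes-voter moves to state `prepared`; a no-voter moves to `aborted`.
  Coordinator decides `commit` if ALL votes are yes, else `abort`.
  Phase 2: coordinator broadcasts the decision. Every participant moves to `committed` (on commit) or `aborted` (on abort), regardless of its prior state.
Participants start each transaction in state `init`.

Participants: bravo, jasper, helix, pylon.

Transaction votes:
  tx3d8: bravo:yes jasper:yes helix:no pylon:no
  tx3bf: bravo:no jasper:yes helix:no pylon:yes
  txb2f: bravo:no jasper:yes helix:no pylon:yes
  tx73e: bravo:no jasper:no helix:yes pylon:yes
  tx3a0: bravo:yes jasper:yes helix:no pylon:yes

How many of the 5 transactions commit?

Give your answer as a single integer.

Answer: 0

Derivation:
tx3d8: no from helix, pylon -> abort (commits=0)
tx3bf: no from bravo, helix -> abort (commits=0)
txb2f: no from bravo, helix -> abort (commits=0)
tx73e: no from bravo, jasper -> abort (commits=0)
tx3a0: no from helix -> abort (commits=0)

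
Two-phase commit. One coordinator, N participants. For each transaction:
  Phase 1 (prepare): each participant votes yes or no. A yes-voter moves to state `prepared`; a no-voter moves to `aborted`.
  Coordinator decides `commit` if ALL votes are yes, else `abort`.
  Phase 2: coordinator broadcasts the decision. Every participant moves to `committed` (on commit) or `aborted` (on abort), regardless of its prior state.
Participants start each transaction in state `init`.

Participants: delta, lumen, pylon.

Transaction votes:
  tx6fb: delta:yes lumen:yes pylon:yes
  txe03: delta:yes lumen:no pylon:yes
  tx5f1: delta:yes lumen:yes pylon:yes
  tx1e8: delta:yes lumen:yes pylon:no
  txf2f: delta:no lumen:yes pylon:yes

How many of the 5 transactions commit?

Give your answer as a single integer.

tx6fb: all yes -> commit (commits=1)
txe03: no from lumen -> abort (commits=1)
tx5f1: all yes -> commit (commits=2)
tx1e8: no from pylon -> abort (commits=2)
txf2f: no from delta -> abort (commits=2)

Answer: 2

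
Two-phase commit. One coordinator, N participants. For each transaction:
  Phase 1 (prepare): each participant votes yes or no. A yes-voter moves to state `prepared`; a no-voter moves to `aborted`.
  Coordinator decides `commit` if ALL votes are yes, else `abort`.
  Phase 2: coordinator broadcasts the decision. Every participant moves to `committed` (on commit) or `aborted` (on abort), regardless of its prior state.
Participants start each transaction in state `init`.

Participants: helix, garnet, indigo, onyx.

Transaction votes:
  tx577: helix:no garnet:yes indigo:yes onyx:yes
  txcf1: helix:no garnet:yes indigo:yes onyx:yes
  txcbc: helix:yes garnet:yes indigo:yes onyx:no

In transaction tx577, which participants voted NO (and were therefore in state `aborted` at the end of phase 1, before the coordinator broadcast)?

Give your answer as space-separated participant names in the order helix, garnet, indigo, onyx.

Txn tx577 phase 1: helix no -> aborted; garnet yes -> prepared; indigo yes -> prepared; onyx yes -> prepared

Answer: helix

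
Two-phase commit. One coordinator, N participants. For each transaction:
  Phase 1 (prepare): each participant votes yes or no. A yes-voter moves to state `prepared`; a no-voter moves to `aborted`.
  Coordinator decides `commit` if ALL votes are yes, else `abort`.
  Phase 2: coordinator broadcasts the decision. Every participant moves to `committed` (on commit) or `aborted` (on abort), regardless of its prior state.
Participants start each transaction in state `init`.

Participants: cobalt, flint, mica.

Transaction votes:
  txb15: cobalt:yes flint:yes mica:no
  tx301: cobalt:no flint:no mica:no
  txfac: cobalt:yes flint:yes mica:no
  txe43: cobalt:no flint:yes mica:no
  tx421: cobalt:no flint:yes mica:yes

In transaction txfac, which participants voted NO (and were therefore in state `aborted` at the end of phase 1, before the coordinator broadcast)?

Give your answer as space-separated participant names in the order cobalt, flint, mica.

Txn txfac phase 1: cobalt yes -> prepared; flint yes -> prepared; mica no -> aborted

Answer: mica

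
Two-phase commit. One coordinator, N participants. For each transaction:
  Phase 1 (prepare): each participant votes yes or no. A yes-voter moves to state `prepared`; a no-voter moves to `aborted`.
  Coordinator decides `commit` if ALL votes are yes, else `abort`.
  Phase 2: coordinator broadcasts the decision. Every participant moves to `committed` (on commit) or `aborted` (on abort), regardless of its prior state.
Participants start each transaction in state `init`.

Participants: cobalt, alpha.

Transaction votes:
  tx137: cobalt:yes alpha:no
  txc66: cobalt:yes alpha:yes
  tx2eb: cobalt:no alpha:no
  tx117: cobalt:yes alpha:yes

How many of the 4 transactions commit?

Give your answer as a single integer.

tx137: no from alpha -> abort (commits=0)
txc66: all yes -> commit (commits=1)
tx2eb: no from cobalt, alpha -> abort (commits=1)
tx117: all yes -> commit (commits=2)

Answer: 2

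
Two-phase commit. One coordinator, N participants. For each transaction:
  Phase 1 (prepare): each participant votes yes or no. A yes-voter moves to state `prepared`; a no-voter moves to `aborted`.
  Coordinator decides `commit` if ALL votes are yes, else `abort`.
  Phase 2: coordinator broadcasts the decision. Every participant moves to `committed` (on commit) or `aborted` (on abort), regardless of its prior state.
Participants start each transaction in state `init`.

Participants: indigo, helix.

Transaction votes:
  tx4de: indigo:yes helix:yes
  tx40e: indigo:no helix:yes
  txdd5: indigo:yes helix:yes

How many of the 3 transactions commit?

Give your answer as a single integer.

tx4de: all yes -> commit (commits=1)
tx40e: no from indigo -> abort (commits=1)
txdd5: all yes -> commit (commits=2)

Answer: 2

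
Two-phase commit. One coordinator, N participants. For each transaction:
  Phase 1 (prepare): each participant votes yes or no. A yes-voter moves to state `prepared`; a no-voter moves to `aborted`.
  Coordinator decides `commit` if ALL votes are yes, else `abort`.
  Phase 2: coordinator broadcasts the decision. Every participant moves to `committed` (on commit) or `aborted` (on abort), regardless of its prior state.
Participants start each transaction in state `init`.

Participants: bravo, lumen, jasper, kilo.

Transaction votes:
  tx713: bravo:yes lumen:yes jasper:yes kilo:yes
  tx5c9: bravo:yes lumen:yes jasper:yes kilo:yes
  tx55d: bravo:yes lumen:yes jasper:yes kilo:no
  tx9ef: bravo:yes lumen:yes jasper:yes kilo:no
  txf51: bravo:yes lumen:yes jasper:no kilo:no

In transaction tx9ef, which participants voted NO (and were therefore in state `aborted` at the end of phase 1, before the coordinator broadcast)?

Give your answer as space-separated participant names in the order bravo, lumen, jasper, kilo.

Answer: kilo

Derivation:
Txn tx9ef phase 1: bravo yes -> prepared; lumen yes -> prepared; jasper yes -> prepared; kilo no -> aborted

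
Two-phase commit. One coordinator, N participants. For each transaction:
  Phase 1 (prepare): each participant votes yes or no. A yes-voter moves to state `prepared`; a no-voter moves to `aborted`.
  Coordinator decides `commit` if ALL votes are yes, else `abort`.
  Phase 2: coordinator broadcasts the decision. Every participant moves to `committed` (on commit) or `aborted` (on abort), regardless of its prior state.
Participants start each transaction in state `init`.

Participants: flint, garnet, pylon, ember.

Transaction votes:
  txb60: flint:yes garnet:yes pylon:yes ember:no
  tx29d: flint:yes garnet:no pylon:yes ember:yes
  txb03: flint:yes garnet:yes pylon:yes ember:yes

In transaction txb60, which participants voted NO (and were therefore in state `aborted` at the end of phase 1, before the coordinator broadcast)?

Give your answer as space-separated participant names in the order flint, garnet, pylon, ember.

Answer: ember

Derivation:
Txn txb60 phase 1: flint yes -> prepared; garnet yes -> prepared; pylon yes -> prepared; ember no -> aborted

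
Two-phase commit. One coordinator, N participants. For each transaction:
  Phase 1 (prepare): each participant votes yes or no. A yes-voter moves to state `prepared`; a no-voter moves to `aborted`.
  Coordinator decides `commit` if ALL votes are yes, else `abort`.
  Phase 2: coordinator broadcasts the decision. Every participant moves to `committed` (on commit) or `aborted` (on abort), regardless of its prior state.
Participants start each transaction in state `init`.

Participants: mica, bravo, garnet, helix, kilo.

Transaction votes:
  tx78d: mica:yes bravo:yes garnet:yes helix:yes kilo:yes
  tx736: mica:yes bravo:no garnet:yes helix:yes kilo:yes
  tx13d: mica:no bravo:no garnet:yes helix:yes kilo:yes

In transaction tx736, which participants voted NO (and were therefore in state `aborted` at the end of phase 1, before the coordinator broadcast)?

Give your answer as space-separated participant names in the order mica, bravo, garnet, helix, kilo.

Answer: bravo

Derivation:
Txn tx736 phase 1: mica yes -> prepared; bravo no -> aborted; garnet yes -> prepared; helix yes -> prepared; kilo yes -> prepared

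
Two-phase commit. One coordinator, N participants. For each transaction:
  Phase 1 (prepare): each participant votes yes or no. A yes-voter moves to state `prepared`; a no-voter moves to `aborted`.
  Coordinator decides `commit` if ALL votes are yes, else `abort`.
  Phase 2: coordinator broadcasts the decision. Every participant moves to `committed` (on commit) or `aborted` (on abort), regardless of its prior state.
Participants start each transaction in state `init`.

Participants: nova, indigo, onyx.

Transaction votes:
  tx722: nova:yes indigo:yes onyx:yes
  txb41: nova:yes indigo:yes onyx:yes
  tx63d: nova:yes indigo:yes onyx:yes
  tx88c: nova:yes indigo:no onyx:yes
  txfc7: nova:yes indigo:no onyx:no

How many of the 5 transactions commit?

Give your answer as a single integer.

Answer: 3

Derivation:
tx722: all yes -> commit (commits=1)
txb41: all yes -> commit (commits=2)
tx63d: all yes -> commit (commits=3)
tx88c: no from indigo -> abort (commits=3)
txfc7: no from indigo, onyx -> abort (commits=3)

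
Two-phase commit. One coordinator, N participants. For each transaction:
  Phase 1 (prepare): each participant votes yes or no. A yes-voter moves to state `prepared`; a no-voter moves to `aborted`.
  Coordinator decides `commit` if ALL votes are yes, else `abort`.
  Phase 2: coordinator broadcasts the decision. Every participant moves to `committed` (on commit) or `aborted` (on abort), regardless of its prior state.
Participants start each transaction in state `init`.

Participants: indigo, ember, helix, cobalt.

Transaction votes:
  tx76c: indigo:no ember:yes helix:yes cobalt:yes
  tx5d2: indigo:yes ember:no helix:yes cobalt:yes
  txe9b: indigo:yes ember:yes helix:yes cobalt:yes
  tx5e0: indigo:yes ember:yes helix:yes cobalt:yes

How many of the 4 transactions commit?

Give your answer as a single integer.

tx76c: no from indigo -> abort (commits=0)
tx5d2: no from ember -> abort (commits=0)
txe9b: all yes -> commit (commits=1)
tx5e0: all yes -> commit (commits=2)

Answer: 2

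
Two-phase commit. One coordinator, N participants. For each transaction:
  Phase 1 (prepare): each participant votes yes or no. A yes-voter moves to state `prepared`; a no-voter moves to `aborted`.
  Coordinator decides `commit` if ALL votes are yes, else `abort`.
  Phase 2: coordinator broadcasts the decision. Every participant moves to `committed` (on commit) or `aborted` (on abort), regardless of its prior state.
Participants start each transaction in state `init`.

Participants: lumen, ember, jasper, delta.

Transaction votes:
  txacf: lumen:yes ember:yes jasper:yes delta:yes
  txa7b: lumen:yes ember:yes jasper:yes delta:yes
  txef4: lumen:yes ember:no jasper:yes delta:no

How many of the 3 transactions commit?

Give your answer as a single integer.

Answer: 2

Derivation:
txacf: all yes -> commit (commits=1)
txa7b: all yes -> commit (commits=2)
txef4: no from ember, delta -> abort (commits=2)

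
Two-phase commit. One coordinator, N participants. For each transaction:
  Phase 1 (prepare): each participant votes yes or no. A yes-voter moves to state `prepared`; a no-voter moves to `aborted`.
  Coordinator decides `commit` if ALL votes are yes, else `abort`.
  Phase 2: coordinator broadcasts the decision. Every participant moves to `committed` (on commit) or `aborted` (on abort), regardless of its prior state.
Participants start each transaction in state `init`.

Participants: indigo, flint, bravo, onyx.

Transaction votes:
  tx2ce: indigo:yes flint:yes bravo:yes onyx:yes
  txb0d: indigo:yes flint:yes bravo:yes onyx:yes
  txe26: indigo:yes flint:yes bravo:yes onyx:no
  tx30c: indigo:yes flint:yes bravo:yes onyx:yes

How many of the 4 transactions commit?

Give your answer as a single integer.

Answer: 3

Derivation:
tx2ce: all yes -> commit (commits=1)
txb0d: all yes -> commit (commits=2)
txe26: no from onyx -> abort (commits=2)
tx30c: all yes -> commit (commits=3)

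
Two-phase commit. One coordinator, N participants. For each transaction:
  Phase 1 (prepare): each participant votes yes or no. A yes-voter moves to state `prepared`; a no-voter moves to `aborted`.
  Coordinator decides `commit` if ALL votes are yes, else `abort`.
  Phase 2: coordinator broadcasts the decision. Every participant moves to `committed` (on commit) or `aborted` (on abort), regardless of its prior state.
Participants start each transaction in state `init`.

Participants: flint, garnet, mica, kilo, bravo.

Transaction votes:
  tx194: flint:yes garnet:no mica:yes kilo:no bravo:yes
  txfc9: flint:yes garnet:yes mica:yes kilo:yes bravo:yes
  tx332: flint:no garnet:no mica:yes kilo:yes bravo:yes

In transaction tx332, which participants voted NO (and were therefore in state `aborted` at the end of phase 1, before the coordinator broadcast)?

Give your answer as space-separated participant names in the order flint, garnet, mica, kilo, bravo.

Answer: flint garnet

Derivation:
Txn tx332 phase 1: flint no -> aborted; garnet no -> aborted; mica yes -> prepared; kilo yes -> prepared; bravo yes -> prepared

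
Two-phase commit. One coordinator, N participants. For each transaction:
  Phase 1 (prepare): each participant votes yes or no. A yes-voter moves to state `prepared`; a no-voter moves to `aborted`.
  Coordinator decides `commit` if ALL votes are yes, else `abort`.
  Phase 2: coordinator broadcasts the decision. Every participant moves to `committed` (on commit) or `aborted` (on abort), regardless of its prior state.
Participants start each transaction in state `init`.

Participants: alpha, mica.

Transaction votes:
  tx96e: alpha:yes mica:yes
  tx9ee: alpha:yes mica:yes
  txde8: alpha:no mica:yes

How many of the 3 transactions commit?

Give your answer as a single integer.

tx96e: all yes -> commit (commits=1)
tx9ee: all yes -> commit (commits=2)
txde8: no from alpha -> abort (commits=2)

Answer: 2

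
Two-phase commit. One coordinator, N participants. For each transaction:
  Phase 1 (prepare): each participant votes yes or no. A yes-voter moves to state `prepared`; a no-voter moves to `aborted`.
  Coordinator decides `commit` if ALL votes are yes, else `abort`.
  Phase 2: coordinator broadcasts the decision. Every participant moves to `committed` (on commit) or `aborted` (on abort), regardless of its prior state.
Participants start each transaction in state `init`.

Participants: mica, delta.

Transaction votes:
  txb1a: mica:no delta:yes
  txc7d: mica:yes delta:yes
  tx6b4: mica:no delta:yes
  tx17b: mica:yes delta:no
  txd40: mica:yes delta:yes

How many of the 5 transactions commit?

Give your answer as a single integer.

txb1a: no from mica -> abort (commits=0)
txc7d: all yes -> commit (commits=1)
tx6b4: no from mica -> abort (commits=1)
tx17b: no from delta -> abort (commits=1)
txd40: all yes -> commit (commits=2)

Answer: 2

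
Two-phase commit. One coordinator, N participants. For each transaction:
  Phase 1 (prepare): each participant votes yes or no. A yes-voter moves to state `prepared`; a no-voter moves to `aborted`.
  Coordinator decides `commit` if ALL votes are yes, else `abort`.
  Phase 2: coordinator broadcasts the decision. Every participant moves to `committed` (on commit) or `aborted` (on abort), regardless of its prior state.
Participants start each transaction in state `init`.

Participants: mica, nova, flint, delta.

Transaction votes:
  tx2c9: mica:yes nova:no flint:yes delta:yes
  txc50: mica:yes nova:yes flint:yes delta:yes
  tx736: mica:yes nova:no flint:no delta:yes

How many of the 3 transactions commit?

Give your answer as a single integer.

tx2c9: no from nova -> abort (commits=0)
txc50: all yes -> commit (commits=1)
tx736: no from nova, flint -> abort (commits=1)

Answer: 1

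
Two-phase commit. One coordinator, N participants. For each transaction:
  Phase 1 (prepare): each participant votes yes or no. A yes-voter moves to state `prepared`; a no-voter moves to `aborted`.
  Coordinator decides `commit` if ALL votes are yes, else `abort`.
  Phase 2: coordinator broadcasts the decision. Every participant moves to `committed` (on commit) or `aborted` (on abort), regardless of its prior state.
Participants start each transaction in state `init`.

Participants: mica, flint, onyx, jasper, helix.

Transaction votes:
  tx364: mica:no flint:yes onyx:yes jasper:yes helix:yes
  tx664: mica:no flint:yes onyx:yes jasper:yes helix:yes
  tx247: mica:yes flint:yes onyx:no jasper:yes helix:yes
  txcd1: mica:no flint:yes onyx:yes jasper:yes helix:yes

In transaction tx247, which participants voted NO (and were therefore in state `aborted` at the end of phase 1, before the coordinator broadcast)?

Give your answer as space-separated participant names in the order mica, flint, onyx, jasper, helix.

Answer: onyx

Derivation:
Txn tx247 phase 1: mica yes -> prepared; flint yes -> prepared; onyx no -> aborted; jasper yes -> prepared; helix yes -> prepared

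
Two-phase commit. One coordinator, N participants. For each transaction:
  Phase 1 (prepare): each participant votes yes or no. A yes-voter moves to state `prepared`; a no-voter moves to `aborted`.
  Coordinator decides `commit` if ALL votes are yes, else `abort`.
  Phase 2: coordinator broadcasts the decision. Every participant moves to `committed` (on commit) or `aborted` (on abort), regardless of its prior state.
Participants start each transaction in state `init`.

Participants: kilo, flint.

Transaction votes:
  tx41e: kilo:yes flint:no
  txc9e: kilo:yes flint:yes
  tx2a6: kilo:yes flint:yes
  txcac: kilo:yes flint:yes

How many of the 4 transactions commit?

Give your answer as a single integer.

tx41e: no from flint -> abort (commits=0)
txc9e: all yes -> commit (commits=1)
tx2a6: all yes -> commit (commits=2)
txcac: all yes -> commit (commits=3)

Answer: 3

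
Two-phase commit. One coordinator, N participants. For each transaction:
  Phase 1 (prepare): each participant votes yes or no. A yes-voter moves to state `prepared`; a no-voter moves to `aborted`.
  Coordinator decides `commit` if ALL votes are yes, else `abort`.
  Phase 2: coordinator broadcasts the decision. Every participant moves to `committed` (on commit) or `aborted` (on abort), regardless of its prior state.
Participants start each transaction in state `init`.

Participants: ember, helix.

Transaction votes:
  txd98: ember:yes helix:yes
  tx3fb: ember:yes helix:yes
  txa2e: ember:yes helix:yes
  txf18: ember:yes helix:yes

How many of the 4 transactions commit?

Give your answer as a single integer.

txd98: all yes -> commit (commits=1)
tx3fb: all yes -> commit (commits=2)
txa2e: all yes -> commit (commits=3)
txf18: all yes -> commit (commits=4)

Answer: 4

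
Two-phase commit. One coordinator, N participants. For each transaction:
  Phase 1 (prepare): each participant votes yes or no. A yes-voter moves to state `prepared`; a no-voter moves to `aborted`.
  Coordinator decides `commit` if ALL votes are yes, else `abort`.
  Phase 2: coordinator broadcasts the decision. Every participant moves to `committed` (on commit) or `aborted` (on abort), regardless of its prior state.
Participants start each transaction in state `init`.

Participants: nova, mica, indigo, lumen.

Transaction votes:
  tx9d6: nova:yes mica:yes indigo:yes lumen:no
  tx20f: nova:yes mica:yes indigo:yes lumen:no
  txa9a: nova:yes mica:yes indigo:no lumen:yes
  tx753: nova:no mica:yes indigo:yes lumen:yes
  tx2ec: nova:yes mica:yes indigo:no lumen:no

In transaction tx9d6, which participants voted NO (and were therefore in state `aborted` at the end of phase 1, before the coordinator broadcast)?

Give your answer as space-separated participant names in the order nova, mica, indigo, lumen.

Answer: lumen

Derivation:
Txn tx9d6 phase 1: nova yes -> prepared; mica yes -> prepared; indigo yes -> prepared; lumen no -> aborted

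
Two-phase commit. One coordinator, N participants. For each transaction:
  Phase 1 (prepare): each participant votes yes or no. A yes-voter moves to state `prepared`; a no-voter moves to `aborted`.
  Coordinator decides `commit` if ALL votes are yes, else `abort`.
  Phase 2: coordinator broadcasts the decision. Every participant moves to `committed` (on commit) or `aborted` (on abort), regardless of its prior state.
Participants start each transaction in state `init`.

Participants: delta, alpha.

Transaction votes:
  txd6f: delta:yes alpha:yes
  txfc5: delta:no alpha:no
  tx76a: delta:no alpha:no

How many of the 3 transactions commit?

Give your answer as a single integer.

Answer: 1

Derivation:
txd6f: all yes -> commit (commits=1)
txfc5: no from delta, alpha -> abort (commits=1)
tx76a: no from delta, alpha -> abort (commits=1)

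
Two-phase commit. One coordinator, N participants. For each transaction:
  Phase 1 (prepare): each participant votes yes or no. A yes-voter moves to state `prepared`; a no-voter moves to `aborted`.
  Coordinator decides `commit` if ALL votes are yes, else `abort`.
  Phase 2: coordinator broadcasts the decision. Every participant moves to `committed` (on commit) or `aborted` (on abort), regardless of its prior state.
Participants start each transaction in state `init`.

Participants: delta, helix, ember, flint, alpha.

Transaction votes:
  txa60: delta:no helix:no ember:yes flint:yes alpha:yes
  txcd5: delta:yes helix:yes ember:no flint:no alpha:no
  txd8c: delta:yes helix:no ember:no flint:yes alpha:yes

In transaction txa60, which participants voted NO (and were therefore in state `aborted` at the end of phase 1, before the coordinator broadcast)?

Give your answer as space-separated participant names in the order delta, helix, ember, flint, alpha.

Answer: delta helix

Derivation:
Txn txa60 phase 1: delta no -> aborted; helix no -> aborted; ember yes -> prepared; flint yes -> prepared; alpha yes -> prepared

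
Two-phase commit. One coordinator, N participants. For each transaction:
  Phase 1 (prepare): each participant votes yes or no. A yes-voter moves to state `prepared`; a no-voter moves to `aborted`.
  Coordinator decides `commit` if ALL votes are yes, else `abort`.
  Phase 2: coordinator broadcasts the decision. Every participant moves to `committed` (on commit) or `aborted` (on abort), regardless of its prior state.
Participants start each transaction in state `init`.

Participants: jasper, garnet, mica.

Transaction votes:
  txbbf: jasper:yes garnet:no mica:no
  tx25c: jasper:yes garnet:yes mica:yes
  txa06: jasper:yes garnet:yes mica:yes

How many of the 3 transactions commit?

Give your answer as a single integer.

Answer: 2

Derivation:
txbbf: no from garnet, mica -> abort (commits=0)
tx25c: all yes -> commit (commits=1)
txa06: all yes -> commit (commits=2)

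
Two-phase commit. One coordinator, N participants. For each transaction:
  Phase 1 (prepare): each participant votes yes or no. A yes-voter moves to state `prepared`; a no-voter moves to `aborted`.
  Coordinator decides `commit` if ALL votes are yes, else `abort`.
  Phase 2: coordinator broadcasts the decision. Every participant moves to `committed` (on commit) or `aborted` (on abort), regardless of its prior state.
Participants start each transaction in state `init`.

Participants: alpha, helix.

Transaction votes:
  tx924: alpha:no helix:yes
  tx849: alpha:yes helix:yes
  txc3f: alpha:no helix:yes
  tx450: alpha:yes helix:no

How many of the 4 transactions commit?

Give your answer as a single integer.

Answer: 1

Derivation:
tx924: no from alpha -> abort (commits=0)
tx849: all yes -> commit (commits=1)
txc3f: no from alpha -> abort (commits=1)
tx450: no from helix -> abort (commits=1)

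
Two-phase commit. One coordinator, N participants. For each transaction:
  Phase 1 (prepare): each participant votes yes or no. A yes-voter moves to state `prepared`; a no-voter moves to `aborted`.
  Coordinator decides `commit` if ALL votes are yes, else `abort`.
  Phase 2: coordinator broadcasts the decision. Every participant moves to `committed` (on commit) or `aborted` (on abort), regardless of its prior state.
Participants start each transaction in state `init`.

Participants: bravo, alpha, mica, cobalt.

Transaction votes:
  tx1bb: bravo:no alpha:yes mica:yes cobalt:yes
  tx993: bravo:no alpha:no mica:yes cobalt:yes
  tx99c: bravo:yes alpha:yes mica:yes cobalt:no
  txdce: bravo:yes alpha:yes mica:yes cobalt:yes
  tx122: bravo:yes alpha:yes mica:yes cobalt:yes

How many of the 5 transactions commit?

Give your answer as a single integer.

tx1bb: no from bravo -> abort (commits=0)
tx993: no from bravo, alpha -> abort (commits=0)
tx99c: no from cobalt -> abort (commits=0)
txdce: all yes -> commit (commits=1)
tx122: all yes -> commit (commits=2)

Answer: 2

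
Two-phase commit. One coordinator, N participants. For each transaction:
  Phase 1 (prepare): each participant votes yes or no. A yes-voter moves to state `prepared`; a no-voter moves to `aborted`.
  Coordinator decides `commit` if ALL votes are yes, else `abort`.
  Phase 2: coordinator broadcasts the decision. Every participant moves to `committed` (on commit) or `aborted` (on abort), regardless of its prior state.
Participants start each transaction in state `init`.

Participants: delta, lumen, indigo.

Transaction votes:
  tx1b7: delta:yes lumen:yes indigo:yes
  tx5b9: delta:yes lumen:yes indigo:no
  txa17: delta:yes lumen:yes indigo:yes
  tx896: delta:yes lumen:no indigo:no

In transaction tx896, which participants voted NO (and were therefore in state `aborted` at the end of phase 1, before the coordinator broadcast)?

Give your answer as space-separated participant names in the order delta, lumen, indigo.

Answer: lumen indigo

Derivation:
Txn tx896 phase 1: delta yes -> prepared; lumen no -> aborted; indigo no -> aborted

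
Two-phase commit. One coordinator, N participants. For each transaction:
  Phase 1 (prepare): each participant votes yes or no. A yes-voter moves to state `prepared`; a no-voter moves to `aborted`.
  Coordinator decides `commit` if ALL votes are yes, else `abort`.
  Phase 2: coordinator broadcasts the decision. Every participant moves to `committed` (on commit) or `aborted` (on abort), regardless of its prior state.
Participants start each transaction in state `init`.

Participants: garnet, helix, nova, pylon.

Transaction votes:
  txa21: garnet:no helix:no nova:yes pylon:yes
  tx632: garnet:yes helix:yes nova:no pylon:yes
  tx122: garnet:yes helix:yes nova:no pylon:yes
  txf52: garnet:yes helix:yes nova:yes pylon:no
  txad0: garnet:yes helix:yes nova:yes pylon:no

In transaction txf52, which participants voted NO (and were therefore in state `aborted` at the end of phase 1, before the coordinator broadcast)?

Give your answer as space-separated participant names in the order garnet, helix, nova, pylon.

Answer: pylon

Derivation:
Txn txf52 phase 1: garnet yes -> prepared; helix yes -> prepared; nova yes -> prepared; pylon no -> aborted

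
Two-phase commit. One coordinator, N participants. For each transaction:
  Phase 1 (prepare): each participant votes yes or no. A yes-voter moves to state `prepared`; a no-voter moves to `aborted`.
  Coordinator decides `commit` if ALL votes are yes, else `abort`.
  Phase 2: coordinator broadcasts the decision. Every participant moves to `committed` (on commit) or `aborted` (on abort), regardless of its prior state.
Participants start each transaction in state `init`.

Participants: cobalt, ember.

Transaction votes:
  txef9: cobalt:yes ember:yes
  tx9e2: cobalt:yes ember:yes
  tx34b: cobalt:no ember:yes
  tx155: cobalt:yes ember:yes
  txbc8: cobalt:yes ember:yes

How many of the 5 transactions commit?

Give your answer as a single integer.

txef9: all yes -> commit (commits=1)
tx9e2: all yes -> commit (commits=2)
tx34b: no from cobalt -> abort (commits=2)
tx155: all yes -> commit (commits=3)
txbc8: all yes -> commit (commits=4)

Answer: 4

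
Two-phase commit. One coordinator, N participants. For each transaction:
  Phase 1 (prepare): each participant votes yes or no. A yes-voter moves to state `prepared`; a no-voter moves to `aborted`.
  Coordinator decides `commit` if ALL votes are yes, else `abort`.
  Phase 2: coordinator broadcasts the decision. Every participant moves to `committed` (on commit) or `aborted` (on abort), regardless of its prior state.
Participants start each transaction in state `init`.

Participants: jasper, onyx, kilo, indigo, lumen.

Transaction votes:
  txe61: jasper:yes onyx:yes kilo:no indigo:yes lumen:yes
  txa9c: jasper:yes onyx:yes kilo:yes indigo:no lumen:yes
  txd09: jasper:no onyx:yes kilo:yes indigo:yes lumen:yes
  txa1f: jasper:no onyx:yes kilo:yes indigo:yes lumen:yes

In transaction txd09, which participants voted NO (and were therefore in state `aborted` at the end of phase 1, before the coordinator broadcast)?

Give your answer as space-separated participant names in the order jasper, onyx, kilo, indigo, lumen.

Answer: jasper

Derivation:
Txn txd09 phase 1: jasper no -> aborted; onyx yes -> prepared; kilo yes -> prepared; indigo yes -> prepared; lumen yes -> prepared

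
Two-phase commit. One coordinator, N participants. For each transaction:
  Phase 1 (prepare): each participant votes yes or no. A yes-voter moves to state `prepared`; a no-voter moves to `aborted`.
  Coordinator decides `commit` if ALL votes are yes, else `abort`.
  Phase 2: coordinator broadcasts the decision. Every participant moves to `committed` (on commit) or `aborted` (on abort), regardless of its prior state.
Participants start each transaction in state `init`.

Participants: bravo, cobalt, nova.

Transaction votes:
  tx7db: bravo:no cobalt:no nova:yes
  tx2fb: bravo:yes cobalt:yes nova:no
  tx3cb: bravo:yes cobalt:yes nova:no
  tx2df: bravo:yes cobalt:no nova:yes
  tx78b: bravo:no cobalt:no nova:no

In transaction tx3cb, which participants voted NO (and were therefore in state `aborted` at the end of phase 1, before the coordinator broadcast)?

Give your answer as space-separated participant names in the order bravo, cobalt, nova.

Txn tx3cb phase 1: bravo yes -> prepared; cobalt yes -> prepared; nova no -> aborted

Answer: nova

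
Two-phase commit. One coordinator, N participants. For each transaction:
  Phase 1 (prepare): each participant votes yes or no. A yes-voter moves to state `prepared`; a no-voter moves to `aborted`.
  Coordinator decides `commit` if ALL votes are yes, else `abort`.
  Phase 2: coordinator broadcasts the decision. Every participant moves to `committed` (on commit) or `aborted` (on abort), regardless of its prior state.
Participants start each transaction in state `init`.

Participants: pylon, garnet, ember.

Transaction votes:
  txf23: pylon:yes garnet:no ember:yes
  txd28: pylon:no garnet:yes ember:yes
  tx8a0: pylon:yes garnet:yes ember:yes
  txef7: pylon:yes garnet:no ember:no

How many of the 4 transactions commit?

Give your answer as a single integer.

Answer: 1

Derivation:
txf23: no from garnet -> abort (commits=0)
txd28: no from pylon -> abort (commits=0)
tx8a0: all yes -> commit (commits=1)
txef7: no from garnet, ember -> abort (commits=1)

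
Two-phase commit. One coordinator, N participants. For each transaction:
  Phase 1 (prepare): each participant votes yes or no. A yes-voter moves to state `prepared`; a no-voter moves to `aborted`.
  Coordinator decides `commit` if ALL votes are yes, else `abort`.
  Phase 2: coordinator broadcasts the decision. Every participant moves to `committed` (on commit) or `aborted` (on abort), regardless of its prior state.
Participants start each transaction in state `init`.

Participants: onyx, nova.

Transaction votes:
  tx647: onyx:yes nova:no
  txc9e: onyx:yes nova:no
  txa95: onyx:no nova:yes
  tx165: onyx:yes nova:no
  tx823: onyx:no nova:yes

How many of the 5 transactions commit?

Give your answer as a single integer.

Answer: 0

Derivation:
tx647: no from nova -> abort (commits=0)
txc9e: no from nova -> abort (commits=0)
txa95: no from onyx -> abort (commits=0)
tx165: no from nova -> abort (commits=0)
tx823: no from onyx -> abort (commits=0)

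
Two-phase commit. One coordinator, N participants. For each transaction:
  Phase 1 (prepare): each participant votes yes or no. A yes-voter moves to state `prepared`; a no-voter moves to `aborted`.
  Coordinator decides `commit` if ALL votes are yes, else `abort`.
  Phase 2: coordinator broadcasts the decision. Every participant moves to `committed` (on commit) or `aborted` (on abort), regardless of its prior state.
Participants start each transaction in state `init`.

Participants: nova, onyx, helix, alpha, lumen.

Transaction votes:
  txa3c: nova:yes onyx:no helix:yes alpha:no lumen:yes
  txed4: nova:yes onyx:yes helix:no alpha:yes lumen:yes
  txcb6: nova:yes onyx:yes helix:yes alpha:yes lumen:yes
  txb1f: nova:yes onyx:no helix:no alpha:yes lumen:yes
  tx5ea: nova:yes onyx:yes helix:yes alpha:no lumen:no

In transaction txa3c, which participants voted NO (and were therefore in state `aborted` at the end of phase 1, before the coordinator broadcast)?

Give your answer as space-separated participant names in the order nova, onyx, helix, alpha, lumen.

Txn txa3c phase 1: nova yes -> prepared; onyx no -> aborted; helix yes -> prepared; alpha no -> aborted; lumen yes -> prepared

Answer: onyx alpha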